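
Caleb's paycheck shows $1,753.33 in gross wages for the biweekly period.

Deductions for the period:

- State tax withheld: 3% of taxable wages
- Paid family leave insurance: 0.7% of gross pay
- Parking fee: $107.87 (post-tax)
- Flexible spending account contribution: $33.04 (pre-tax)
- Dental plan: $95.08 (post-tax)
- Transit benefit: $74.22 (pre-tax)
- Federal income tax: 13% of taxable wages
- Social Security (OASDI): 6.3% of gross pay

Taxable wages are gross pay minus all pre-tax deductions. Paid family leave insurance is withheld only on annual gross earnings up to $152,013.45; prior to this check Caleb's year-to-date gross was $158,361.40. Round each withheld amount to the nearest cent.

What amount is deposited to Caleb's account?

Flexible spending account contribution: $33.04
Transit benefit: $74.22
Pre-tax total = $33.04 + $74.22 = $107.26
Taxable wages = $1,753.33 − $107.26 = $1,646.07
Federal income tax: $1,646.07 × 0.13 = $213.99
State tax withheld: $1,646.07 × 0.03 = $49.38
Paid family leave insurance: annual cap $152,013.45 already reached (YTD $158,361.40), so $0.00
Social Security (OASDI): $1,753.33 × 0.063 = $110.46
Dental plan: $95.08
Parking fee: $107.87
Total deductions = $33.04 + $74.22 + $213.99 + $49.38 + $0.00 + $110.46 + $95.08 + $107.87 = $684.04
Net pay = $1,753.33 − $684.04 = $1,069.29

$1,069.29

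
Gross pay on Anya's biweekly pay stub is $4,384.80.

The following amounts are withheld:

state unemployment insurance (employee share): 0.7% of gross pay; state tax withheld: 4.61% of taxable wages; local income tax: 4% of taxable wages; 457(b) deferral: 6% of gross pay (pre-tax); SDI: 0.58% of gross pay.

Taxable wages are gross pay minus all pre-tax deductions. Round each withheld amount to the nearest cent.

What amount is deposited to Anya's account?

457(b) deferral: $4,384.80 × 0.06 = $263.09
Taxable wages = $4,384.80 − $263.09 = $4,121.71
Local income tax: $4,121.71 × 0.04 = $164.87
State tax withheld: $4,121.71 × 0.0461 = $190.01
SDI: $4,384.80 × 0.0058 = $25.43
State unemployment insurance (employee share): $4,384.80 × 0.007 = $30.69
Total deductions = $263.09 + $164.87 + $190.01 + $25.43 + $30.69 = $674.09
Net pay = $4,384.80 − $674.09 = $3,710.71

$3,710.71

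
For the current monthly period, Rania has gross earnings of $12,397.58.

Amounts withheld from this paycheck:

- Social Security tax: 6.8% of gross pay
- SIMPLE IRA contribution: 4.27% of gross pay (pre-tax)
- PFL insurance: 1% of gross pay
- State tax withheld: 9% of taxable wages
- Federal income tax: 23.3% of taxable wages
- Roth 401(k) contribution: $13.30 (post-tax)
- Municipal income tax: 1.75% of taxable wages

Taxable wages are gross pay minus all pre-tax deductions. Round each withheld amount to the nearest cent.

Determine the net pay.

$6,846.76

SIMPLE IRA contribution: $12,397.58 × 0.0427 = $529.38
Taxable wages = $12,397.58 − $529.38 = $11,868.20
State tax withheld: $11,868.20 × 0.09 = $1,068.14
Municipal income tax: $11,868.20 × 0.0175 = $207.69
Federal income tax: $11,868.20 × 0.233 = $2,765.29
Social Security tax: $12,397.58 × 0.068 = $843.04
PFL insurance: $12,397.58 × 0.01 = $123.98
Roth 401(k) contribution: $13.30
Total deductions = $529.38 + $1,068.14 + $207.69 + $2,765.29 + $843.04 + $123.98 + $13.30 = $5,550.82
Net pay = $12,397.58 − $5,550.82 = $6,846.76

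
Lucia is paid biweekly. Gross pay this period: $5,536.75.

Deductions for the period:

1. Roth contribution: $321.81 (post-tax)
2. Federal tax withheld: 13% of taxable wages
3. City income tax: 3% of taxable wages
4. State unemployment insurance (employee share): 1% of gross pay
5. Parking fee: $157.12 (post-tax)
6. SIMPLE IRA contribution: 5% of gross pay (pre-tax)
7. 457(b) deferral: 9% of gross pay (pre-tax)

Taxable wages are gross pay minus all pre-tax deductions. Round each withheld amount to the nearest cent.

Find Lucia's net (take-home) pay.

457(b) deferral: $5,536.75 × 0.09 = $498.31
SIMPLE IRA contribution: $5,536.75 × 0.05 = $276.84
Pre-tax total = $498.31 + $276.84 = $775.15
Taxable wages = $5,536.75 − $775.15 = $4,761.60
Federal tax withheld: $4,761.60 × 0.13 = $619.01
City income tax: $4,761.60 × 0.03 = $142.85
State unemployment insurance (employee share): $5,536.75 × 0.01 = $55.37
Parking fee: $157.12
Roth contribution: $321.81
Total deductions = $498.31 + $276.84 + $619.01 + $142.85 + $55.37 + $157.12 + $321.81 = $2,071.31
Net pay = $5,536.75 − $2,071.31 = $3,465.44

$3,465.44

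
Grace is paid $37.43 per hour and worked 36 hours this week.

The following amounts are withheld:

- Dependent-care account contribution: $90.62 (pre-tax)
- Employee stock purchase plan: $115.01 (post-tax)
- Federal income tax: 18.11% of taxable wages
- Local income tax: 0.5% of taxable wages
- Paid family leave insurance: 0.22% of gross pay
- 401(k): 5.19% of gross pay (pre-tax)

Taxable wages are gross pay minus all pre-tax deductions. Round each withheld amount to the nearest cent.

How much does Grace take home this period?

Gross pay: 36 × $37.43 = $1347.48
401(k): $1347.48 × 0.0519 = $69.93
Dependent-care account contribution: $90.62
Pre-tax total = $69.93 + $90.62 = $160.55
Taxable wages = $1347.48 − $160.55 = $1186.93
Federal income tax: $1186.93 × 0.1811 = $214.95
Local income tax: $1186.93 × 0.005 = $5.93
Paid family leave insurance: $1347.48 × 0.0022 = $2.96
Employee stock purchase plan: $115.01
Total deductions = $69.93 + $90.62 + $214.95 + $5.93 + $2.96 + $115.01 = $499.40
Net pay = $1347.48 − $499.40 = $848.08

$848.08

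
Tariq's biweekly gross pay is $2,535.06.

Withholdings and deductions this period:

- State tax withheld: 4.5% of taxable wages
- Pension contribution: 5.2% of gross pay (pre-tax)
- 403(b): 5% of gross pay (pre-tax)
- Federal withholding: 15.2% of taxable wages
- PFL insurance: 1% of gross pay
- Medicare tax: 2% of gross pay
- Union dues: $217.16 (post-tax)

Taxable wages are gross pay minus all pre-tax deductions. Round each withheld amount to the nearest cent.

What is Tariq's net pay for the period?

$1,534.81

403(b): $2,535.06 × 0.05 = $126.75
Pension contribution: $2,535.06 × 0.052 = $131.82
Pre-tax total = $126.75 + $131.82 = $258.57
Taxable wages = $2,535.06 − $258.57 = $2,276.49
State tax withheld: $2,276.49 × 0.045 = $102.44
Federal withholding: $2,276.49 × 0.152 = $346.03
PFL insurance: $2,535.06 × 0.01 = $25.35
Medicare tax: $2,535.06 × 0.02 = $50.70
Union dues: $217.16
Total deductions = $126.75 + $131.82 + $102.44 + $346.03 + $25.35 + $50.70 + $217.16 = $1,000.25
Net pay = $2,535.06 − $1,000.25 = $1,534.81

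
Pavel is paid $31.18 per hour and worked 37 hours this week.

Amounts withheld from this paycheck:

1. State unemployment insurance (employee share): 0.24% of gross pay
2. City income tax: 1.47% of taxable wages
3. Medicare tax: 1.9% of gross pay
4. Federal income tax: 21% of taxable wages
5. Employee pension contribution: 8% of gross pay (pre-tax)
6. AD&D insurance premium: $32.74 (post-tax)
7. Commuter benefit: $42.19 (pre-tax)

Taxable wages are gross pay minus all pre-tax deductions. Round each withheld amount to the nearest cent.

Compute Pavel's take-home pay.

$732.74

Gross pay: 37 × $31.18 = $1153.66
Commuter benefit: $42.19
Employee pension contribution: $1153.66 × 0.08 = $92.29
Pre-tax total = $42.19 + $92.29 = $134.48
Taxable wages = $1153.66 − $134.48 = $1019.18
Federal income tax: $1019.18 × 0.21 = $214.03
City income tax: $1019.18 × 0.0147 = $14.98
Medicare tax: $1153.66 × 0.019 = $21.92
State unemployment insurance (employee share): $1153.66 × 0.0024 = $2.77
AD&D insurance premium: $32.74
Total deductions = $42.19 + $92.29 + $214.03 + $14.98 + $21.92 + $2.77 + $32.74 = $420.92
Net pay = $1153.66 − $420.92 = $732.74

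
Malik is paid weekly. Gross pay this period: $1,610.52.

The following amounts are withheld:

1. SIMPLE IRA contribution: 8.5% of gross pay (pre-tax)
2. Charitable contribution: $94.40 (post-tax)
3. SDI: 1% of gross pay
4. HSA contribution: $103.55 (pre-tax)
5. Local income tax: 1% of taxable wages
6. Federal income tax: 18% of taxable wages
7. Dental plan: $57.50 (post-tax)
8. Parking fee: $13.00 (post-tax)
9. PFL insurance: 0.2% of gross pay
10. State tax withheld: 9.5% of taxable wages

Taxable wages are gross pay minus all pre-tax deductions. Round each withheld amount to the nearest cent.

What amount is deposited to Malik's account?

$795.38

SIMPLE IRA contribution: $1,610.52 × 0.085 = $136.89
HSA contribution: $103.55
Pre-tax total = $136.89 + $103.55 = $240.44
Taxable wages = $1,610.52 − $240.44 = $1,370.08
State tax withheld: $1,370.08 × 0.095 = $130.16
Local income tax: $1,370.08 × 0.01 = $13.70
Federal income tax: $1,370.08 × 0.18 = $246.61
PFL insurance: $1,610.52 × 0.002 = $3.22
SDI: $1,610.52 × 0.01 = $16.11
Charitable contribution: $94.40
Parking fee: $13.00
Dental plan: $57.50
Total deductions = $136.89 + $103.55 + $130.16 + $13.70 + $246.61 + $3.22 + $16.11 + $94.40 + $13.00 + $57.50 = $815.14
Net pay = $1,610.52 − $815.14 = $795.38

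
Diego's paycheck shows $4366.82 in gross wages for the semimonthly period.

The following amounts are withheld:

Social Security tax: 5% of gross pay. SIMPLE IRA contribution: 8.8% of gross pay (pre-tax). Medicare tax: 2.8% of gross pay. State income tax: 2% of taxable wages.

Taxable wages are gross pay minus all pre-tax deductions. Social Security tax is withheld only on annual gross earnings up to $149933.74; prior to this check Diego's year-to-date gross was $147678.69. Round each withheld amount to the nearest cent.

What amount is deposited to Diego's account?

$3667.87

SIMPLE IRA contribution: $4366.82 × 0.088 = $384.28
Taxable wages = $4366.82 − $384.28 = $3982.54
State income tax: $3982.54 × 0.02 = $79.65
Medicare tax: $4366.82 × 0.028 = $122.27
Social Security tax: only $149933.74 − $147678.69 = $2255.05 of this check is subject → $2255.05 × 0.05 = $112.75
Total deductions = $384.28 + $79.65 + $122.27 + $112.75 = $698.95
Net pay = $4366.82 − $698.95 = $3667.87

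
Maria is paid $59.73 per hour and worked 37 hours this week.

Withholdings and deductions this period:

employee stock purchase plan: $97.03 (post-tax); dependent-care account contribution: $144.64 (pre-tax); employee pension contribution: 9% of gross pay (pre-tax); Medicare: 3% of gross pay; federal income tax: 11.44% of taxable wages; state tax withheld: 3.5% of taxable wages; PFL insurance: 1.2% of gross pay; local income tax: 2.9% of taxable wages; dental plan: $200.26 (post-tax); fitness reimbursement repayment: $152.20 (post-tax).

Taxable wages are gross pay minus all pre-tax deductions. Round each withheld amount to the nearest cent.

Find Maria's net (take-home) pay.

$991.18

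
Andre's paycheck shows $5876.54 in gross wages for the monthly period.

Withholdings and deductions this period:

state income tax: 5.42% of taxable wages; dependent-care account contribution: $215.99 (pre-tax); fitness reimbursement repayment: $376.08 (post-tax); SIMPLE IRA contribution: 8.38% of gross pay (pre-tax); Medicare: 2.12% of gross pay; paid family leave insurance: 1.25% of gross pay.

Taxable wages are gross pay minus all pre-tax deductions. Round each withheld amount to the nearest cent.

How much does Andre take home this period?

Dependent-care account contribution: $215.99
SIMPLE IRA contribution: $5876.54 × 0.0838 = $492.45
Pre-tax total = $215.99 + $492.45 = $708.44
Taxable wages = $5876.54 − $708.44 = $5168.10
State income tax: $5168.10 × 0.0542 = $280.11
Medicare: $5876.54 × 0.0212 = $124.58
Paid family leave insurance: $5876.54 × 0.0125 = $73.46
Fitness reimbursement repayment: $376.08
Total deductions = $215.99 + $492.45 + $280.11 + $124.58 + $73.46 + $376.08 = $1562.67
Net pay = $5876.54 − $1562.67 = $4313.87

$4313.87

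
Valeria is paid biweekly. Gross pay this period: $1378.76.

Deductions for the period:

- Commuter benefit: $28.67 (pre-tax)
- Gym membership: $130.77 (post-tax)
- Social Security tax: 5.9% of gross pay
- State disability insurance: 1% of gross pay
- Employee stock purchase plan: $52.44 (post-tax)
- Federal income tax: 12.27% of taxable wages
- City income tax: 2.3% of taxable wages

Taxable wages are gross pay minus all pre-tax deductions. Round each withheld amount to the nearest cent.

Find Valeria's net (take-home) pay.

$875.03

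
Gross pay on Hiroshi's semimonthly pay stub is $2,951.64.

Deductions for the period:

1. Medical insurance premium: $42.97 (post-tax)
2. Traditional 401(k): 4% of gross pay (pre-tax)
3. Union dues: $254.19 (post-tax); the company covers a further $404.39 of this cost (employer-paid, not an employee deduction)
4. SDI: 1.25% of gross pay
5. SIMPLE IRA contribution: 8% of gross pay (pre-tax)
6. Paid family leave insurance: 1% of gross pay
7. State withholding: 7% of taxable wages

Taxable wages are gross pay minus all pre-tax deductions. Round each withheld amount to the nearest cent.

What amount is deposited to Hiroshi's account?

$2,052.04

SIMPLE IRA contribution: $2,951.64 × 0.08 = $236.13
Traditional 401(k): $2,951.64 × 0.04 = $118.07
Pre-tax total = $236.13 + $118.07 = $354.20
Taxable wages = $2,951.64 − $354.20 = $2,597.44
State withholding: $2,597.44 × 0.07 = $181.82
SDI: $2,951.64 × 0.0125 = $36.90
Paid family leave insurance: $2,951.64 × 0.01 = $29.52
Medical insurance premium: $42.97
Union dues: $254.19
(Employer's $404.39 toward union dues is not withheld from the employee.)
Total deductions = $236.13 + $118.07 + $181.82 + $36.90 + $29.52 + $42.97 + $254.19 = $899.60
Net pay = $2,951.64 − $899.60 = $2,052.04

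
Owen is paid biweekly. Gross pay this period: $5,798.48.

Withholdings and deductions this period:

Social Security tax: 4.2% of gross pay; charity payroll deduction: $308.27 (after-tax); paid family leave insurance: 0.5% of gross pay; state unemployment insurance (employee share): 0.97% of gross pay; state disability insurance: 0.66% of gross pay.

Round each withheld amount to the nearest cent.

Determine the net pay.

$5,123.16

Social Security tax: $5,798.48 × 0.042 = $243.54
State unemployment insurance (employee share): $5,798.48 × 0.0097 = $56.25
Paid family leave insurance: $5,798.48 × 0.005 = $28.99
State disability insurance: $5,798.48 × 0.0066 = $38.27
Charity payroll deduction: $308.27
Total deductions = $243.54 + $56.25 + $28.99 + $38.27 + $308.27 = $675.32
Net pay = $5,798.48 − $675.32 = $5,123.16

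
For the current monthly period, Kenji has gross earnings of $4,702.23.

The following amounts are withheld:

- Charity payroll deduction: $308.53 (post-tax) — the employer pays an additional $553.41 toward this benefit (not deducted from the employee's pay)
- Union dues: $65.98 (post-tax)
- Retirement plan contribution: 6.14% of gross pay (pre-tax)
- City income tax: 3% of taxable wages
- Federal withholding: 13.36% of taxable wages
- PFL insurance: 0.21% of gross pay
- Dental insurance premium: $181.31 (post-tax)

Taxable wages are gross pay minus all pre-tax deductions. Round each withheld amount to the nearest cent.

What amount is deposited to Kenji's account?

Retirement plan contribution: $4,702.23 × 0.0614 = $288.72
Taxable wages = $4,702.23 − $288.72 = $4,413.51
Federal withholding: $4,413.51 × 0.1336 = $589.64
City income tax: $4,413.51 × 0.03 = $132.41
PFL insurance: $4,702.23 × 0.0021 = $9.87
Dental insurance premium: $181.31
Charity payroll deduction: $308.53
Union dues: $65.98
(Employer's $553.41 toward charity payroll deduction is not withheld from the employee.)
Total deductions = $288.72 + $589.64 + $132.41 + $9.87 + $181.31 + $308.53 + $65.98 = $1,576.46
Net pay = $4,702.23 − $1,576.46 = $3,125.77

$3,125.77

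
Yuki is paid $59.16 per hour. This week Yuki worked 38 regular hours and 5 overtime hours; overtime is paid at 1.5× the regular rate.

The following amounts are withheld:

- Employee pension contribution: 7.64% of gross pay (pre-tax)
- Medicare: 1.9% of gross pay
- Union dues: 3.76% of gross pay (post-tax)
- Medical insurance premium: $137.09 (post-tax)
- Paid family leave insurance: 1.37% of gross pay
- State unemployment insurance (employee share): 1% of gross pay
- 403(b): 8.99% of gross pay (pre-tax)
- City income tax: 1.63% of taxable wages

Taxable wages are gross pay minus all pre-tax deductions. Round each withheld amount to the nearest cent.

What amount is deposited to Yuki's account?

Regular pay: 38 × $59.16 = $2,248.08
Overtime pay: 5 × $59.16 × 1.5 = $443.70
Gross pay = $2,248.08 + $443.70 = $2,691.78
403(b): $2,691.78 × 0.0899 = $241.99
Employee pension contribution: $2,691.78 × 0.0764 = $205.65
Pre-tax total = $241.99 + $205.65 = $447.64
Taxable wages = $2,691.78 − $447.64 = $2,244.14
City income tax: $2,244.14 × 0.0163 = $36.58
Paid family leave insurance: $2,691.78 × 0.0137 = $36.88
Medicare: $2,691.78 × 0.019 = $51.14
State unemployment insurance (employee share): $2,691.78 × 0.01 = $26.92
Union dues: $2,691.78 × 0.0376 = $101.21
Medical insurance premium: $137.09
Total deductions = $241.99 + $205.65 + $36.58 + $36.88 + $51.14 + $26.92 + $101.21 + $137.09 = $837.46
Net pay = $2,691.78 − $837.46 = $1,854.32

$1,854.32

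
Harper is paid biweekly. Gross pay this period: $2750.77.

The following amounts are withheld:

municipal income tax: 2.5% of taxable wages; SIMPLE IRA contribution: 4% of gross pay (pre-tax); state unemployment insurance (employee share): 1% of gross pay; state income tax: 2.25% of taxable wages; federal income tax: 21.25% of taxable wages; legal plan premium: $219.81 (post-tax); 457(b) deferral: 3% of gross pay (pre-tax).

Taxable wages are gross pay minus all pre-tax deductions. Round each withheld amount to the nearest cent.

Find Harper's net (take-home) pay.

SIMPLE IRA contribution: $2750.77 × 0.04 = $110.03
457(b) deferral: $2750.77 × 0.03 = $82.52
Pre-tax total = $110.03 + $82.52 = $192.55
Taxable wages = $2750.77 − $192.55 = $2558.22
Municipal income tax: $2558.22 × 0.025 = $63.96
State income tax: $2558.22 × 0.0225 = $57.56
Federal income tax: $2558.22 × 0.2125 = $543.62
State unemployment insurance (employee share): $2750.77 × 0.01 = $27.51
Legal plan premium: $219.81
Total deductions = $110.03 + $82.52 + $63.96 + $57.56 + $543.62 + $27.51 + $219.81 = $1105.01
Net pay = $2750.77 − $1105.01 = $1645.76

$1645.76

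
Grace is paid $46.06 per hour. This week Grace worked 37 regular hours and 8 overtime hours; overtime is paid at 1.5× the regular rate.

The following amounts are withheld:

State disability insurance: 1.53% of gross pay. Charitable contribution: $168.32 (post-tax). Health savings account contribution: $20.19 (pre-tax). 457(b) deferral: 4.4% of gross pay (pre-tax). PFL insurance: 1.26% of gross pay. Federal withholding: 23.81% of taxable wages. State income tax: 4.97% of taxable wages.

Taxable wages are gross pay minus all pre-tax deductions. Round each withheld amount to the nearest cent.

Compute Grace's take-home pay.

Regular pay: 37 × $46.06 = $1,704.22
Overtime pay: 8 × $46.06 × 1.5 = $552.72
Gross pay = $1,704.22 + $552.72 = $2,256.94
457(b) deferral: $2,256.94 × 0.044 = $99.31
Health savings account contribution: $20.19
Pre-tax total = $99.31 + $20.19 = $119.50
Taxable wages = $2,256.94 − $119.50 = $2,137.44
State income tax: $2,137.44 × 0.0497 = $106.23
Federal withholding: $2,137.44 × 0.2381 = $508.92
PFL insurance: $2,256.94 × 0.0126 = $28.44
State disability insurance: $2,256.94 × 0.0153 = $34.53
Charitable contribution: $168.32
Total deductions = $99.31 + $20.19 + $106.23 + $508.92 + $28.44 + $34.53 + $168.32 = $965.94
Net pay = $2,256.94 − $965.94 = $1,291.00

$1,291.00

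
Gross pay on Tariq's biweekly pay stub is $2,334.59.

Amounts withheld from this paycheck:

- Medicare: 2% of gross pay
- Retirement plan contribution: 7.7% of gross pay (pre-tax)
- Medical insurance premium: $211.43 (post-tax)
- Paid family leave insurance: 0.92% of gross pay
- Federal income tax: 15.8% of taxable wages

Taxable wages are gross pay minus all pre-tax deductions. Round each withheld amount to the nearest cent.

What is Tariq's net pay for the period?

Retirement plan contribution: $2,334.59 × 0.077 = $179.76
Taxable wages = $2,334.59 − $179.76 = $2,154.83
Federal income tax: $2,154.83 × 0.158 = $340.46
Paid family leave insurance: $2,334.59 × 0.0092 = $21.48
Medicare: $2,334.59 × 0.02 = $46.69
Medical insurance premium: $211.43
Total deductions = $179.76 + $340.46 + $21.48 + $46.69 + $211.43 = $799.82
Net pay = $2,334.59 − $799.82 = $1,534.77

$1,534.77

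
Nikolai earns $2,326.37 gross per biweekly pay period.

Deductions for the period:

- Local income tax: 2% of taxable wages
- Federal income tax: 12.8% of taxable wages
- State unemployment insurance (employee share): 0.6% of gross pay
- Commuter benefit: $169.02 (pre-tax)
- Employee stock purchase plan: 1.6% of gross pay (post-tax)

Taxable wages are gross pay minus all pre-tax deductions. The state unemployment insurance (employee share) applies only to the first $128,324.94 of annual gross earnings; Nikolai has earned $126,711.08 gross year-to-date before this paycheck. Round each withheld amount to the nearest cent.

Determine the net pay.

Commuter benefit: $169.02
Taxable wages = $2,326.37 − $169.02 = $2,157.35
Federal income tax: $2,157.35 × 0.128 = $276.14
Local income tax: $2,157.35 × 0.02 = $43.15
State unemployment insurance (employee share): only $128,324.94 − $126,711.08 = $1,613.86 of this check is subject → $1,613.86 × 0.006 = $9.68
Employee stock purchase plan: $2,326.37 × 0.016 = $37.22
Total deductions = $169.02 + $276.14 + $43.15 + $9.68 + $37.22 = $535.21
Net pay = $2,326.37 − $535.21 = $1,791.16

$1,791.16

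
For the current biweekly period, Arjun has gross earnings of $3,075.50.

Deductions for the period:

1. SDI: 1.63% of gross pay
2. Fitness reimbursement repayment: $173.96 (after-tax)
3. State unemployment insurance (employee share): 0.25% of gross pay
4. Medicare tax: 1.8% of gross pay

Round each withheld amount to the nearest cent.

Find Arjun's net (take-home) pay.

$2,788.36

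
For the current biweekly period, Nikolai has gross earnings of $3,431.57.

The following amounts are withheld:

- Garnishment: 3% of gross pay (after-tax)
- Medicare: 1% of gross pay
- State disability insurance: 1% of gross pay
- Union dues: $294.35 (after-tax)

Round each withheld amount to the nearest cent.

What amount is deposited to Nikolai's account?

$2,965.63

State disability insurance: $3,431.57 × 0.01 = $34.32
Medicare: $3,431.57 × 0.01 = $34.32
Union dues: $294.35
Garnishment: $3,431.57 × 0.03 = $102.95
Total deductions = $34.32 + $34.32 + $294.35 + $102.95 = $465.94
Net pay = $3,431.57 − $465.94 = $2,965.63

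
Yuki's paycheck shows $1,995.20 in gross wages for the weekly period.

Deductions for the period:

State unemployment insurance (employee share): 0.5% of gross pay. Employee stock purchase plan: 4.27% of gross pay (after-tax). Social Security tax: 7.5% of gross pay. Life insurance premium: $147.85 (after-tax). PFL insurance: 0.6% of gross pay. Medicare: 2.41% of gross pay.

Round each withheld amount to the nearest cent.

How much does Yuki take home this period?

$1,542.48

Medicare: $1,995.20 × 0.0241 = $48.08
State unemployment insurance (employee share): $1,995.20 × 0.005 = $9.98
Social Security tax: $1,995.20 × 0.075 = $149.64
PFL insurance: $1,995.20 × 0.006 = $11.97
Life insurance premium: $147.85
Employee stock purchase plan: $1,995.20 × 0.0427 = $85.20
Total deductions = $48.08 + $9.98 + $149.64 + $11.97 + $147.85 + $85.20 = $452.72
Net pay = $1,995.20 − $452.72 = $1,542.48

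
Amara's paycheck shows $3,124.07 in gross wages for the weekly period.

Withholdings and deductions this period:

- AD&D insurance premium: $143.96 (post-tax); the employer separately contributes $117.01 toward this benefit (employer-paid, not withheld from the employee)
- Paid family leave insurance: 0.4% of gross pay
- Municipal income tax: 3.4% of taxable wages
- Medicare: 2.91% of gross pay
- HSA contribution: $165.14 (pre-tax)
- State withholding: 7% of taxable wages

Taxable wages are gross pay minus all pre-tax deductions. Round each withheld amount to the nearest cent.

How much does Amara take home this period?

$2,403.83

HSA contribution: $165.14
Taxable wages = $3,124.07 − $165.14 = $2,958.93
State withholding: $2,958.93 × 0.07 = $207.13
Municipal income tax: $2,958.93 × 0.034 = $100.60
Paid family leave insurance: $3,124.07 × 0.004 = $12.50
Medicare: $3,124.07 × 0.0291 = $90.91
AD&D insurance premium: $143.96
(Employer's $117.01 toward AD&D insurance premium is not withheld from the employee.)
Total deductions = $165.14 + $207.13 + $100.60 + $12.50 + $90.91 + $143.96 = $720.24
Net pay = $3,124.07 − $720.24 = $2,403.83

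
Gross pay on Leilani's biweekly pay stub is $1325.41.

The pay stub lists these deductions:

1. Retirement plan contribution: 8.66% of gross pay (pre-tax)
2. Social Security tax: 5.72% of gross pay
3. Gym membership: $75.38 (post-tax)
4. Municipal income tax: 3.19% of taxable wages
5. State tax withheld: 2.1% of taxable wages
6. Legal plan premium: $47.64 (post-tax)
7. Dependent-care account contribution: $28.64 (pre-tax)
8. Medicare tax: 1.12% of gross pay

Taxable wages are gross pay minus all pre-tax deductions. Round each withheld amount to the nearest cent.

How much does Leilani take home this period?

Retirement plan contribution: $1325.41 × 0.0866 = $114.78
Dependent-care account contribution: $28.64
Pre-tax total = $114.78 + $28.64 = $143.42
Taxable wages = $1325.41 − $143.42 = $1181.99
Municipal income tax: $1181.99 × 0.0319 = $37.71
State tax withheld: $1181.99 × 0.021 = $24.82
Medicare tax: $1325.41 × 0.0112 = $14.84
Social Security tax: $1325.41 × 0.0572 = $75.81
Legal plan premium: $47.64
Gym membership: $75.38
Total deductions = $114.78 + $28.64 + $37.71 + $24.82 + $14.84 + $75.81 + $47.64 + $75.38 = $419.62
Net pay = $1325.41 − $419.62 = $905.79

$905.79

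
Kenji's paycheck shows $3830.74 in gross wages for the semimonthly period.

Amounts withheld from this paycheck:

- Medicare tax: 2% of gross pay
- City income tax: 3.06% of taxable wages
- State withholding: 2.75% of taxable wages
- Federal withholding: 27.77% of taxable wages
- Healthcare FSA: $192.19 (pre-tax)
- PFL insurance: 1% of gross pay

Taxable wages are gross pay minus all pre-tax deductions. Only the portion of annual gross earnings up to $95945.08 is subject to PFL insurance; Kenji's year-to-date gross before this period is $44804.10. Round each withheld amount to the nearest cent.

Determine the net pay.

Healthcare FSA: $192.19
Taxable wages = $3830.74 − $192.19 = $3638.55
State withholding: $3638.55 × 0.0275 = $100.06
Federal withholding: $3638.55 × 0.2777 = $1010.43
City income tax: $3638.55 × 0.0306 = $111.34
Medicare tax: $3830.74 × 0.02 = $76.61
PFL insurance: cap not yet reached, full $3830.74 is subject → $3830.74 × 0.01 = $38.31
Total deductions = $192.19 + $100.06 + $1010.43 + $111.34 + $76.61 + $38.31 = $1528.94
Net pay = $3830.74 − $1528.94 = $2301.80

$2301.80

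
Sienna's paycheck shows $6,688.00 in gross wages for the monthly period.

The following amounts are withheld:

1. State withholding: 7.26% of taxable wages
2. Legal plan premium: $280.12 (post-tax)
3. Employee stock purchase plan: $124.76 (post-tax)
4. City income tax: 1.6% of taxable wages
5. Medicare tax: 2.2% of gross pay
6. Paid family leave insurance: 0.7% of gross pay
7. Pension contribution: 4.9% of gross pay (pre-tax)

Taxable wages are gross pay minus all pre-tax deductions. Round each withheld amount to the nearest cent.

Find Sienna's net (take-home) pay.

$5,197.93

Pension contribution: $6,688.00 × 0.049 = $327.71
Taxable wages = $6,688.00 − $327.71 = $6,360.29
State withholding: $6,360.29 × 0.0726 = $461.76
City income tax: $6,360.29 × 0.016 = $101.76
Medicare tax: $6,688.00 × 0.022 = $147.14
Paid family leave insurance: $6,688.00 × 0.007 = $46.82
Employee stock purchase plan: $124.76
Legal plan premium: $280.12
Total deductions = $327.71 + $461.76 + $101.76 + $147.14 + $46.82 + $124.76 + $280.12 = $1,490.07
Net pay = $6,688.00 − $1,490.07 = $5,197.93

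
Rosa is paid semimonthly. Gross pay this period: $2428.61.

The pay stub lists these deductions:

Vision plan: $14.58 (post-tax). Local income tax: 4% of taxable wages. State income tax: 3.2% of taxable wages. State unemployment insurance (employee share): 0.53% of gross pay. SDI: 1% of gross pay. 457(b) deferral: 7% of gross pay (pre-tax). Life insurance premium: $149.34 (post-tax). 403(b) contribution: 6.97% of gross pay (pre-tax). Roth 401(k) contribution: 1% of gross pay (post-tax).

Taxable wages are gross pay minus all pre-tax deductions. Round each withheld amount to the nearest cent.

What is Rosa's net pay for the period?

403(b) contribution: $2428.61 × 0.0697 = $169.27
457(b) deferral: $2428.61 × 0.07 = $170.00
Pre-tax total = $169.27 + $170.00 = $339.27
Taxable wages = $2428.61 − $339.27 = $2089.34
State income tax: $2089.34 × 0.032 = $66.86
Local income tax: $2089.34 × 0.04 = $83.57
State unemployment insurance (employee share): $2428.61 × 0.0053 = $12.87
SDI: $2428.61 × 0.01 = $24.29
Life insurance premium: $149.34
Vision plan: $14.58
Roth 401(k) contribution: $2428.61 × 0.01 = $24.29
Total deductions = $169.27 + $170.00 + $66.86 + $83.57 + $12.87 + $24.29 + $149.34 + $14.58 + $24.29 = $715.07
Net pay = $2428.61 − $715.07 = $1713.54

$1713.54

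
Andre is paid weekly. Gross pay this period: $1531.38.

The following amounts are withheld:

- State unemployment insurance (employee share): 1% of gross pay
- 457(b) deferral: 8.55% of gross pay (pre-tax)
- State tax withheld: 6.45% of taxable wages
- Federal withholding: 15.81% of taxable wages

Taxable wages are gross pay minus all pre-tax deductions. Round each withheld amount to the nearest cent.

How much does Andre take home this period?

$1073.40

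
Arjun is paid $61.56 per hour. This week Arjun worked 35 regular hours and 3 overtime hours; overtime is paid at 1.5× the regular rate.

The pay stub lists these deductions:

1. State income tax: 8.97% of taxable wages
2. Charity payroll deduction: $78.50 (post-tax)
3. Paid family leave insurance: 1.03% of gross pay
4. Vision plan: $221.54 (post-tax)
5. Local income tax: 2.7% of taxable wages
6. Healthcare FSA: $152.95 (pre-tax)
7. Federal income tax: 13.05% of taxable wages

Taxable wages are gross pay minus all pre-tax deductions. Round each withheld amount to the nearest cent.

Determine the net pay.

$1,390.29

Regular pay: 35 × $61.56 = $2,154.60
Overtime pay: 3 × $61.56 × 1.5 = $277.02
Gross pay = $2,154.60 + $277.02 = $2,431.62
Healthcare FSA: $152.95
Taxable wages = $2,431.62 − $152.95 = $2,278.67
Local income tax: $2,278.67 × 0.027 = $61.52
Federal income tax: $2,278.67 × 0.1305 = $297.37
State income tax: $2,278.67 × 0.0897 = $204.40
Paid family leave insurance: $2,431.62 × 0.0103 = $25.05
Vision plan: $221.54
Charity payroll deduction: $78.50
Total deductions = $152.95 + $61.52 + $297.37 + $204.40 + $25.05 + $221.54 + $78.50 = $1,041.33
Net pay = $2,431.62 − $1,041.33 = $1,390.29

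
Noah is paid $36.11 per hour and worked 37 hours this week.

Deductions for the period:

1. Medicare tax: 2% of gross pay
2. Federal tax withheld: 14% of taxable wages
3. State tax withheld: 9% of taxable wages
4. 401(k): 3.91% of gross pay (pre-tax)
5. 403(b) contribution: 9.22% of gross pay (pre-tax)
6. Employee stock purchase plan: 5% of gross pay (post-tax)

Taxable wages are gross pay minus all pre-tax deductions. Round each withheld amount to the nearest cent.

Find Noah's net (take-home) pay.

$800.17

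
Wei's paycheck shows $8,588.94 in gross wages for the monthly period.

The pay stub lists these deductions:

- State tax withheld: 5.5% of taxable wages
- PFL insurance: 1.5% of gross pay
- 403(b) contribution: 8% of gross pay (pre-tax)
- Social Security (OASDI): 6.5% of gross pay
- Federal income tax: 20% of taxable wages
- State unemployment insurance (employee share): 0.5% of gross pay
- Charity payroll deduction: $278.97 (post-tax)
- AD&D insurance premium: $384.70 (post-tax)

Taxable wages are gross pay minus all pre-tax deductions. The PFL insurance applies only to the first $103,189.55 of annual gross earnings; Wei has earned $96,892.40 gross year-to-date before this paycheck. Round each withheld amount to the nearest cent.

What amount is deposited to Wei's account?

403(b) contribution: $8,588.94 × 0.08 = $687.12
Taxable wages = $8,588.94 − $687.12 = $7,901.82
Federal income tax: $7,901.82 × 0.2 = $1,580.36
State tax withheld: $7,901.82 × 0.055 = $434.60
Social Security (OASDI): $8,588.94 × 0.065 = $558.28
PFL insurance: only $103,189.55 − $96,892.40 = $6,297.15 of this check is subject → $6,297.15 × 0.015 = $94.46
State unemployment insurance (employee share): $8,588.94 × 0.005 = $42.94
Charity payroll deduction: $278.97
AD&D insurance premium: $384.70
Total deductions = $687.12 + $1,580.36 + $434.60 + $558.28 + $94.46 + $42.94 + $278.97 + $384.70 = $4,061.43
Net pay = $8,588.94 − $4,061.43 = $4,527.51

$4,527.51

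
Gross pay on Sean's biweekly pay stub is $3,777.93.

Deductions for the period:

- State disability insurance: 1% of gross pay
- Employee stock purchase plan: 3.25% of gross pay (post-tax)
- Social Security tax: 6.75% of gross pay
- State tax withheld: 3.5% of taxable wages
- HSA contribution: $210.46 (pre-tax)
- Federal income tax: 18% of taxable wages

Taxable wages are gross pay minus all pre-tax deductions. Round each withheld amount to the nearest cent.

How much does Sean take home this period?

HSA contribution: $210.46
Taxable wages = $3,777.93 − $210.46 = $3,567.47
Federal income tax: $3,567.47 × 0.18 = $642.14
State tax withheld: $3,567.47 × 0.035 = $124.86
Social Security tax: $3,777.93 × 0.0675 = $255.01
State disability insurance: $3,777.93 × 0.01 = $37.78
Employee stock purchase plan: $3,777.93 × 0.0325 = $122.78
Total deductions = $210.46 + $642.14 + $124.86 + $255.01 + $37.78 + $122.78 = $1,393.03
Net pay = $3,777.93 − $1,393.03 = $2,384.90

$2,384.90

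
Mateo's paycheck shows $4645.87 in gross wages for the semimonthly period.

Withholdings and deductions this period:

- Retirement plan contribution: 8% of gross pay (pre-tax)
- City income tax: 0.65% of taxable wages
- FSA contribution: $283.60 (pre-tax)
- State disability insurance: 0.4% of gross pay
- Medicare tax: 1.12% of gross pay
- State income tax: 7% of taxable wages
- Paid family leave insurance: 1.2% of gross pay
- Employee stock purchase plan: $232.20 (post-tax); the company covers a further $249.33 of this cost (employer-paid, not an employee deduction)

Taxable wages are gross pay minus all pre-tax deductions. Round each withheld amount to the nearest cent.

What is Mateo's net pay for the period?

$3326.76

FSA contribution: $283.60
Retirement plan contribution: $4645.87 × 0.08 = $371.67
Pre-tax total = $283.60 + $371.67 = $655.27
Taxable wages = $4645.87 − $655.27 = $3990.60
City income tax: $3990.60 × 0.0065 = $25.94
State income tax: $3990.60 × 0.07 = $279.34
Paid family leave insurance: $4645.87 × 0.012 = $55.75
Medicare tax: $4645.87 × 0.0112 = $52.03
State disability insurance: $4645.87 × 0.004 = $18.58
Employee stock purchase plan: $232.20
(Employer's $249.33 toward employee stock purchase plan is not withheld from the employee.)
Total deductions = $283.60 + $371.67 + $25.94 + $279.34 + $55.75 + $52.03 + $18.58 + $232.20 = $1319.11
Net pay = $4645.87 − $1319.11 = $3326.76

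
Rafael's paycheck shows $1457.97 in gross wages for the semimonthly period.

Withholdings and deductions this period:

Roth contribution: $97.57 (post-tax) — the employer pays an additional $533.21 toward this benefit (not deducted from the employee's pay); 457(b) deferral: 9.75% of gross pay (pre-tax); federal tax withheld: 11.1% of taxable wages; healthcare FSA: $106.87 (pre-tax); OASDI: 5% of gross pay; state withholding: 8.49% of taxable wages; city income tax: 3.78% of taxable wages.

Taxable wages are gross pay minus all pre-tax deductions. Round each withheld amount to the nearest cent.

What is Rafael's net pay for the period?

$755.95

457(b) deferral: $1457.97 × 0.0975 = $142.15
Healthcare FSA: $106.87
Pre-tax total = $142.15 + $106.87 = $249.02
Taxable wages = $1457.97 − $249.02 = $1208.95
State withholding: $1208.95 × 0.0849 = $102.64
Federal tax withheld: $1208.95 × 0.111 = $134.19
City income tax: $1208.95 × 0.0378 = $45.70
OASDI: $1457.97 × 0.05 = $72.90
Roth contribution: $97.57
(Employer's $533.21 toward Roth contribution is not withheld from the employee.)
Total deductions = $142.15 + $106.87 + $102.64 + $134.19 + $45.70 + $72.90 + $97.57 = $702.02
Net pay = $1457.97 − $702.02 = $755.95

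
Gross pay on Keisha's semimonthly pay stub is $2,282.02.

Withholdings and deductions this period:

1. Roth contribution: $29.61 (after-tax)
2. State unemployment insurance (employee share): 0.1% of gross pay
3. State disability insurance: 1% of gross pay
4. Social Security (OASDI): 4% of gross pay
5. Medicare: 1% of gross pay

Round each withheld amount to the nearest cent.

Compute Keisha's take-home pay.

State disability insurance: $2,282.02 × 0.01 = $22.82
State unemployment insurance (employee share): $2,282.02 × 0.001 = $2.28
Medicare: $2,282.02 × 0.01 = $22.82
Social Security (OASDI): $2,282.02 × 0.04 = $91.28
Roth contribution: $29.61
Total deductions = $22.82 + $2.28 + $22.82 + $91.28 + $29.61 = $168.81
Net pay = $2,282.02 − $168.81 = $2,113.21

$2,113.21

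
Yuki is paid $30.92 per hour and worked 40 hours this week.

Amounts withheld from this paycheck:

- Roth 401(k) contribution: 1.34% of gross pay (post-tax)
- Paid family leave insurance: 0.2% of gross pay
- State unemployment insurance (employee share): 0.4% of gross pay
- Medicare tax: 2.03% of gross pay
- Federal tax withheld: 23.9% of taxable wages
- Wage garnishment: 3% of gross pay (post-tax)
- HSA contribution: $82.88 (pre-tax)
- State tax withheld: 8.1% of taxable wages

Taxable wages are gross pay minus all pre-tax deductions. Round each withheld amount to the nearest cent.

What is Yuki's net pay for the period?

$698.46

Gross pay: 40 × $30.92 = $1236.80
HSA contribution: $82.88
Taxable wages = $1236.80 − $82.88 = $1153.92
State tax withheld: $1153.92 × 0.081 = $93.47
Federal tax withheld: $1153.92 × 0.239 = $275.79
State unemployment insurance (employee share): $1236.80 × 0.004 = $4.95
Medicare tax: $1236.80 × 0.0203 = $25.11
Paid family leave insurance: $1236.80 × 0.002 = $2.47
Wage garnishment: $1236.80 × 0.03 = $37.10
Roth 401(k) contribution: $1236.80 × 0.0134 = $16.57
Total deductions = $82.88 + $93.47 + $275.79 + $4.95 + $25.11 + $2.47 + $37.10 + $16.57 = $538.34
Net pay = $1236.80 − $538.34 = $698.46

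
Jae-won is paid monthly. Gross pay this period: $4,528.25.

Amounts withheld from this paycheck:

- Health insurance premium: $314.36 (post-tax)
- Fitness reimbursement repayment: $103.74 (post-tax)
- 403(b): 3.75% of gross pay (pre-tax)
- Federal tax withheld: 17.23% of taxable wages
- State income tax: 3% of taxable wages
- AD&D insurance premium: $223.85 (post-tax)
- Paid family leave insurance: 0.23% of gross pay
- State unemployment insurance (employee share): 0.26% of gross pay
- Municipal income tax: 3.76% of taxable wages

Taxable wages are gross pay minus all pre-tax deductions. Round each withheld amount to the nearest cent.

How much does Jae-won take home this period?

$2,648.72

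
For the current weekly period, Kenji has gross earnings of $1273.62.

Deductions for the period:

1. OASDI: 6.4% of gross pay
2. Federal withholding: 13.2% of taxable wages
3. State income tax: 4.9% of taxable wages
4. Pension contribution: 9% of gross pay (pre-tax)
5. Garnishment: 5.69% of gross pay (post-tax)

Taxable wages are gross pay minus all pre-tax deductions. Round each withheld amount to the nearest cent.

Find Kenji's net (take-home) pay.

$795.23

Pension contribution: $1273.62 × 0.09 = $114.63
Taxable wages = $1273.62 − $114.63 = $1158.99
Federal withholding: $1158.99 × 0.132 = $152.99
State income tax: $1158.99 × 0.049 = $56.79
OASDI: $1273.62 × 0.064 = $81.51
Garnishment: $1273.62 × 0.0569 = $72.47
Total deductions = $114.63 + $152.99 + $56.79 + $81.51 + $72.47 = $478.39
Net pay = $1273.62 − $478.39 = $795.23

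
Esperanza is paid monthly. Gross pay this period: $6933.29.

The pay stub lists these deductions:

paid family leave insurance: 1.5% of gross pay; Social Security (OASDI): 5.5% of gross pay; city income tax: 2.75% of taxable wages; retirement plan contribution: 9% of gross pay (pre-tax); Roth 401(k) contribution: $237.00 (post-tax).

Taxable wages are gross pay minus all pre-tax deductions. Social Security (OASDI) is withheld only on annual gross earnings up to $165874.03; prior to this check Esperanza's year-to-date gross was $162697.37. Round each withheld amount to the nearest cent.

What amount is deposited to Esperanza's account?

Retirement plan contribution: $6933.29 × 0.09 = $624.00
Taxable wages = $6933.29 − $624.00 = $6309.29
City income tax: $6309.29 × 0.0275 = $173.51
Social Security (OASDI): only $165874.03 − $162697.37 = $3176.66 of this check is subject → $3176.66 × 0.055 = $174.72
Paid family leave insurance: $6933.29 × 0.015 = $104.00
Roth 401(k) contribution: $237.00
Total deductions = $624.00 + $173.51 + $174.72 + $104.00 + $237.00 = $1313.23
Net pay = $6933.29 − $1313.23 = $5620.06

$5620.06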